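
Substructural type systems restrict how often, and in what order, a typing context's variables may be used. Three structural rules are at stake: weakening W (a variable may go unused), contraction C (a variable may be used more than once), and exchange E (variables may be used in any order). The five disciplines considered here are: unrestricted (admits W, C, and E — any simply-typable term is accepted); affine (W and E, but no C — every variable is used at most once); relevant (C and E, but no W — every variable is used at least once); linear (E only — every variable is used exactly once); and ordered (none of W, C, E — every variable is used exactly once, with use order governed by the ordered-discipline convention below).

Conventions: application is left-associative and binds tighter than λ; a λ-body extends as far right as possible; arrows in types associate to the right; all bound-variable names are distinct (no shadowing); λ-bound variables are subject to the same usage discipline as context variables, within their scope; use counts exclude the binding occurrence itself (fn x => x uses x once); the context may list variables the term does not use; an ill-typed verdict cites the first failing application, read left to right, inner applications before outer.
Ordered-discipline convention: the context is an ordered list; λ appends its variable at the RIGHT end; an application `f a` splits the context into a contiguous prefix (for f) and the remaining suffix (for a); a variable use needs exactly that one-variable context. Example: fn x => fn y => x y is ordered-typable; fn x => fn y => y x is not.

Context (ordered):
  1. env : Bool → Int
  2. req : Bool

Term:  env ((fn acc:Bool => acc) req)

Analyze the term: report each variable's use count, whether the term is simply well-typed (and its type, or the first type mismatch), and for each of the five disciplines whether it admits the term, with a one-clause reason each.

counts: env: 1, req: 1, acc [bound]: 1
order of uses: env, acc, req
typing: the term checks, with type Int
ordered: ✓ — one use each (env, req, acc); ordered split holds
linear: ✓ — exactly-once usage across env, req, acc
affine: ✓ — no duplicate uses among env, req, acc
relevant: ✓ — at least one use each (env, req, acc)
unrestricted: ✓ — typability at Int is all that's needed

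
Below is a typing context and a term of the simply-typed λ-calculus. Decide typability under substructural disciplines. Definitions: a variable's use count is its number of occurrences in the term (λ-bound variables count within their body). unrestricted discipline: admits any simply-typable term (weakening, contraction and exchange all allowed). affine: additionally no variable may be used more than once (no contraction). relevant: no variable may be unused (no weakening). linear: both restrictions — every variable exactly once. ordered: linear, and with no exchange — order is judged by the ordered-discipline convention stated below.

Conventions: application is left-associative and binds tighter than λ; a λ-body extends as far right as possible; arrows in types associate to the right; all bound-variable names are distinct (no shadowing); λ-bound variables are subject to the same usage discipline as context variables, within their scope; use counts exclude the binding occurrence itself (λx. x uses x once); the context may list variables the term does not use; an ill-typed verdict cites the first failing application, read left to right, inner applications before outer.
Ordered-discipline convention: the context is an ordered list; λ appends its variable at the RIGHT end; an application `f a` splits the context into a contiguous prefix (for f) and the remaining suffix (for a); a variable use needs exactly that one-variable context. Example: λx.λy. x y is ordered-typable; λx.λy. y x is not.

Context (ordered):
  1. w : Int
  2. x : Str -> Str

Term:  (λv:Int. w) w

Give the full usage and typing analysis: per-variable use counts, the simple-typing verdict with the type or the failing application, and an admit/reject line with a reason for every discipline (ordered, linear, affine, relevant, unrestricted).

variable uses: w: 2×; x: 0×; v (bound): 0×
uses in reading order: w, w
typing: well-typed — term : Int
ordered ✗ (needs contraction — w ×2; unused: x, v — weakening required)
linear ✗ (needs contraction — w ×2; unused: x, v — weakening required)
affine ✗ (needs contraction — w ×2)
relevant ✗ (unused: x, v — weakening required)
unrestricted ✓ (type-checks (Int) and nothing is barred)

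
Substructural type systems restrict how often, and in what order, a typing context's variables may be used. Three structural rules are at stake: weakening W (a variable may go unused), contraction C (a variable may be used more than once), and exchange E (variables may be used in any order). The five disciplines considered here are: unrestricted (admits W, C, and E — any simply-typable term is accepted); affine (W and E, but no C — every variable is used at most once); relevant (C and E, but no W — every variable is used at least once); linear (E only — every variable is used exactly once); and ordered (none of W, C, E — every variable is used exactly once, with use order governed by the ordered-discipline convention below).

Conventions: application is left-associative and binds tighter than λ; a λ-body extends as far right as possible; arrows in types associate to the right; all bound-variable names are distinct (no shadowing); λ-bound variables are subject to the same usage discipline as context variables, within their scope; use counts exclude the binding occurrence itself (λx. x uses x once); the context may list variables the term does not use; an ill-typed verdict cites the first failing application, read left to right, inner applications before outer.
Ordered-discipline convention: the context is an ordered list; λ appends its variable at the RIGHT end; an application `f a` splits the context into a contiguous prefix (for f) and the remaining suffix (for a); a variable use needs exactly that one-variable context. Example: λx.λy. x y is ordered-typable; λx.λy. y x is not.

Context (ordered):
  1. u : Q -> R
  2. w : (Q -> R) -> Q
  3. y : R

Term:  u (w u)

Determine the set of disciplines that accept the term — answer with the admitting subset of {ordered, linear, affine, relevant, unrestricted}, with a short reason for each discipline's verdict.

admitted in: unrestricted
usage: u=2, w=1, y=0
use order (left to right): u, w, u
typing: the term checks, with type R
ordered: ✗, u ×2 used more than once (contraction); unused: y — weakening required
linear: ✗, u ×2 used more than once (contraction); unused: y — weakening required
affine: ✗, u ×2 used more than once (contraction)
relevant: ✗, unused: y — weakening required
unrestricted: ✓, typability at R is all that's needed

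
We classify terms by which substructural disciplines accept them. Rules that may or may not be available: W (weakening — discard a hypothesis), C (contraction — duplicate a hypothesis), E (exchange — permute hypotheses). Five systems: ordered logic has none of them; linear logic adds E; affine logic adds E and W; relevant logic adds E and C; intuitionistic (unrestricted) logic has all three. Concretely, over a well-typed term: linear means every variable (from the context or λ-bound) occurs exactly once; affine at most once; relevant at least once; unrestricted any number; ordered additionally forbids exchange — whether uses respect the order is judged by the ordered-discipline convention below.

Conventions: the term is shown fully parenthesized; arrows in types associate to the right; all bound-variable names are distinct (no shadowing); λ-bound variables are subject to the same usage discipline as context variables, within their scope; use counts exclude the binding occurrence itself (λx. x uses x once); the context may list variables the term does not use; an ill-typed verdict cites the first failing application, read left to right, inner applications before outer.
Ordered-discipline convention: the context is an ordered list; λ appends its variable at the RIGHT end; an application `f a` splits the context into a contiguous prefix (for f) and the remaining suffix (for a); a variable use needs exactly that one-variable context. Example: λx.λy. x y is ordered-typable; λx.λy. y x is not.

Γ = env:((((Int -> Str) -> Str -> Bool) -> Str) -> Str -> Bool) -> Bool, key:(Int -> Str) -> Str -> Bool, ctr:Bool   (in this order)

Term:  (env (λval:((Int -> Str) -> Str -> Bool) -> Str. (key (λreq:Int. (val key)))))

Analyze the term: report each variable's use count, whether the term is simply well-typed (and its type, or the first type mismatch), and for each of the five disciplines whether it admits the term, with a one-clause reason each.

usage: env: 1×; key: 2×; ctr: 0×; val (bound): 1×; req (bound): 0×
use order (left to right): env, key, val, key
typing: well-typed — term : Bool
ordered: ✗, uses contraction: key ×2; ctr, req never used (weakening)
linear: ✗, uses contraction: key ×2; ctr, req never used (weakening)
affine: ✗, uses contraction: key ×2
relevant: ✗, ctr, req never used (weakening)
unrestricted: ✓, simply typable at Bool; W, C, E all held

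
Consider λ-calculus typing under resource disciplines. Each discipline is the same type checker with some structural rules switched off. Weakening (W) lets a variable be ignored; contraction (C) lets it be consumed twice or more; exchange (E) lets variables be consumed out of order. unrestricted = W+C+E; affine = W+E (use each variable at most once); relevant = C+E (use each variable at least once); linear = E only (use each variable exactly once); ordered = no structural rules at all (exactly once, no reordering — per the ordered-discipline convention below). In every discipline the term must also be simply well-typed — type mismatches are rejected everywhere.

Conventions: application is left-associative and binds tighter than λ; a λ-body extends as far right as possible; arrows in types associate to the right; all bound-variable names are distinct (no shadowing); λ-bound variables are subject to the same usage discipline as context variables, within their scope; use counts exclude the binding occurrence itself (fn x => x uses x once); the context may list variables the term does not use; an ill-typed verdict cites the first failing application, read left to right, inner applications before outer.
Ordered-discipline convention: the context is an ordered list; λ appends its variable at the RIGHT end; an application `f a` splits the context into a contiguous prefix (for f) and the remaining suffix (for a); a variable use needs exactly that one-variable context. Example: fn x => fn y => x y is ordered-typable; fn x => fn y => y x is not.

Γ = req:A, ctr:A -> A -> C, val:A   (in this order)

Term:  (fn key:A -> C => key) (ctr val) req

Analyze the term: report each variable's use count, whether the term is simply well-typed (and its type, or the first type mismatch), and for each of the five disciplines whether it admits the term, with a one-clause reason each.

use counts: req ×1; ctr ×1; val ×1; key [bound] ×1
order of uses: key, ctr, val, req
typing: the term checks, with type C
ordered ✗ (needs exchange: uses follow key, ctr, val, req)
linear ✓ (req, ctr, val, key: one use apiece)
affine ✓ (none of req, ctr, val, key used more than once)
relevant ✓ (at least one use each (req, ctr, val, key))
unrestricted ✓ (well-typed at C; no restrictions here)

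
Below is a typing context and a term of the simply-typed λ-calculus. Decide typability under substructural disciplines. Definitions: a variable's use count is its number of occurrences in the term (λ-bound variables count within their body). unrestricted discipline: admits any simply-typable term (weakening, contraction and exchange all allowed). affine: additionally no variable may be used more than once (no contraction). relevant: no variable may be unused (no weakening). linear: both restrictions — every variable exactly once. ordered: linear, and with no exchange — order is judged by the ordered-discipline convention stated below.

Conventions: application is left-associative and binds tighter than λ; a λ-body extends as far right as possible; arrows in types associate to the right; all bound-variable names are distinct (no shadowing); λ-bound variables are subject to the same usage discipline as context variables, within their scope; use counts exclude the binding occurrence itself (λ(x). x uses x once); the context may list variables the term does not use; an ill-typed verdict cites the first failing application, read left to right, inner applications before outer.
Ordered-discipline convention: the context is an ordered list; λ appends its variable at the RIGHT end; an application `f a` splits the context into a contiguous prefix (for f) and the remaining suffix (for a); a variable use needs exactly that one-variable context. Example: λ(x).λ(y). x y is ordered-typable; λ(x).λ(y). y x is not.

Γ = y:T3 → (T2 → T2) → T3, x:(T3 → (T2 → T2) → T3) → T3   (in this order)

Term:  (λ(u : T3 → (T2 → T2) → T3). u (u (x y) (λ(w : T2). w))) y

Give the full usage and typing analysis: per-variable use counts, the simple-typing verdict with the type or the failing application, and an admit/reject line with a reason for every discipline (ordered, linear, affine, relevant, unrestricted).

usage: y ×2, x ×1, u (λ-bound) ×2, w (λ-bound) ×1
uses in reading order: u, u, x, y, w, y
typing: the term checks, with type (T2 → T2) → T3
ordered: ✗, uses contraction: y ×2, u ×2
linear: ✗, uses contraction: y ×2, u ×2
affine: ✗, uses contraction: y ×2, u ×2
relevant: ✓, every one of y, x, u, w appears
unrestricted: ✓, simply typable at (T2 → T2) → T3; W, C, E all held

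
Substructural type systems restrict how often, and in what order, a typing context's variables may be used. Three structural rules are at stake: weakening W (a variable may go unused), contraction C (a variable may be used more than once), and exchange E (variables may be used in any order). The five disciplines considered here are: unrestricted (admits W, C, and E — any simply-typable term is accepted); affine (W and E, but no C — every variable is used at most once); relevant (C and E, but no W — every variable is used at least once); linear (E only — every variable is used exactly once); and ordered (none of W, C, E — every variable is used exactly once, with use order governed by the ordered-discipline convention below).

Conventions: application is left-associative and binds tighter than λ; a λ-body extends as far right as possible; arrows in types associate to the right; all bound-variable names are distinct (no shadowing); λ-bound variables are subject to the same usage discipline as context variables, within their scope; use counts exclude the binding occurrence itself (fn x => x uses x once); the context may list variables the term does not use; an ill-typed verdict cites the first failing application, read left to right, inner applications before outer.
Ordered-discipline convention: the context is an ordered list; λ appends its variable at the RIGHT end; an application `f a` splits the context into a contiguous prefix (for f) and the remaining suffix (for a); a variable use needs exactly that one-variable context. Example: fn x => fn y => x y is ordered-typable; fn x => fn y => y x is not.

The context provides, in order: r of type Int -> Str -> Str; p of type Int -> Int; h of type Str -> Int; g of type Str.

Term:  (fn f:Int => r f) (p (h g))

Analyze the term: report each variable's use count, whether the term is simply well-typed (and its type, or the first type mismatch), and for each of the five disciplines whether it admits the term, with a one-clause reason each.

usage: r: 1×, p: 1×, h: 1×, g: 1×, f (λ-bound): 1×
uses in reading order: r, f, p, h, g
typing: well-typed at Str -> Str
ordered ✓ (r, p, h, g, f once each; derivable with no W/C/E)
linear ✓ (exactly-once usage across r, p, h, g, f)
affine ✓ (no duplicate uses among r, p, h, g, f)
relevant ✓ (at least one use each (r, p, h, g, f))
unrestricted ✓ (typability at Str -> Str is all that's needed)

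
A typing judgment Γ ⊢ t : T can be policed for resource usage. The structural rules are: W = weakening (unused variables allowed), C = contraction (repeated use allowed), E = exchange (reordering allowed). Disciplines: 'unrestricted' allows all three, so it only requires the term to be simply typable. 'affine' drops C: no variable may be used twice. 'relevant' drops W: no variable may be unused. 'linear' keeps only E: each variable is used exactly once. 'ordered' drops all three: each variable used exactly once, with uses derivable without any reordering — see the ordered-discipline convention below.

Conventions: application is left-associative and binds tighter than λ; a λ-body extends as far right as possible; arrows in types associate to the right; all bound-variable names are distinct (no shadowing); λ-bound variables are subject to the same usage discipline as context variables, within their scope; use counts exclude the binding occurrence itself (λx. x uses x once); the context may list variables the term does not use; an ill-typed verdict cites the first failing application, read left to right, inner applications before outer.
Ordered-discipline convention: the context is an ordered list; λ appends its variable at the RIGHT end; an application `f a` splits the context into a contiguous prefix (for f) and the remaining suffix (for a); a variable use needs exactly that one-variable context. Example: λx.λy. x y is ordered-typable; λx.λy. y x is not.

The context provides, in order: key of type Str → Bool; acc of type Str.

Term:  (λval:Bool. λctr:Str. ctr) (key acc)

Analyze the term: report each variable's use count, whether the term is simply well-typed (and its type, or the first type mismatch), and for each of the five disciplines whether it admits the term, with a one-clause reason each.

usage: key ×1; acc ×1; val (bound) ×0; ctr (bound) ×1
left-to-right use order: ctr, key, acc
typing: well-typed at Str → Str
ordered ✗ (unused: val — weakening required)
linear ✗ (unused: val — weakening required)
affine ✓ (none of key, acc, val, ctr used more than once)
relevant ✗ (unused: val — weakening required)
unrestricted ✓ (type-checks (Str → Str) and nothing is barred)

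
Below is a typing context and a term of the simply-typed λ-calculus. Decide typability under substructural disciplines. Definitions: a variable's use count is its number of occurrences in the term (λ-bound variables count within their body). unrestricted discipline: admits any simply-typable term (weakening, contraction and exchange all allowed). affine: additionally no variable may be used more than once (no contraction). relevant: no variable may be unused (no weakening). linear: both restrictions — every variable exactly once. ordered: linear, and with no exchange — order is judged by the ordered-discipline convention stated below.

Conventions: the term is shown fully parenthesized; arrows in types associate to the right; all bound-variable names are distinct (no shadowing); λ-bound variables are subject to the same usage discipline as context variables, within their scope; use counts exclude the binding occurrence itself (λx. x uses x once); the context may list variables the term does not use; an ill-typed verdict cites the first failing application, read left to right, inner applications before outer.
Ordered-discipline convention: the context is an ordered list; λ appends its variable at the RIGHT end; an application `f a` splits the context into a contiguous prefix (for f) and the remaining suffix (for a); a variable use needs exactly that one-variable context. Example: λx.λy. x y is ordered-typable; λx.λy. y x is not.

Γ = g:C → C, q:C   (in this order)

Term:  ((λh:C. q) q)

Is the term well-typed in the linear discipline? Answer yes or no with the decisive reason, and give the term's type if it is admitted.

no — needs contraction — q ×2; unused: g, h — weakening required
counts: g: 0×; q: 2×; h (bound): 0×
left-to-right use order: q, q
typing: ✓ — C
summary: ordered ✗, linear ✗, affine ✗, relevant ✗, unrestricted ✓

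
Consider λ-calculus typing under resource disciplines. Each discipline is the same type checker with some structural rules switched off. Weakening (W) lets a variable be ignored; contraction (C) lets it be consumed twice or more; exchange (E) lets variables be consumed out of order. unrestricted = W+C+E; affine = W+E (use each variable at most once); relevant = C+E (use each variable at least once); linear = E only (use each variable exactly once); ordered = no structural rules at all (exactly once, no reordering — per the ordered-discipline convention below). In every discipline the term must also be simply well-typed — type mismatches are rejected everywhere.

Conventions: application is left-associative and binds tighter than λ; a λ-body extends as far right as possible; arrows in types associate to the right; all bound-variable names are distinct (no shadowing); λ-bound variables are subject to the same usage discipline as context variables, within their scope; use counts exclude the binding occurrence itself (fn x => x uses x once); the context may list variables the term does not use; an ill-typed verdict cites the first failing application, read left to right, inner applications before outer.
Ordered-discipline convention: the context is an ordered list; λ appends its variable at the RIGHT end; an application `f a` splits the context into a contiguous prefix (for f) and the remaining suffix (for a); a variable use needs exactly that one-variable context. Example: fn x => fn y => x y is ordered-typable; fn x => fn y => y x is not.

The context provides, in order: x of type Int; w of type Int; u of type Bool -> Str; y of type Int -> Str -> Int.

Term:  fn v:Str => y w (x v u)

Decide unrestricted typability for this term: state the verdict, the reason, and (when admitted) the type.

no — fails simple typing
usage: x ×1, w ×1, u ×1, y ×1, v [bound] ×1
uses in reading order: y, w, x, v, u
typing: ill-typed: non-arrow in function slot: Int
summary: ordered ✗; linear ✗; affine ✗; relevant ✗; unrestricted ✗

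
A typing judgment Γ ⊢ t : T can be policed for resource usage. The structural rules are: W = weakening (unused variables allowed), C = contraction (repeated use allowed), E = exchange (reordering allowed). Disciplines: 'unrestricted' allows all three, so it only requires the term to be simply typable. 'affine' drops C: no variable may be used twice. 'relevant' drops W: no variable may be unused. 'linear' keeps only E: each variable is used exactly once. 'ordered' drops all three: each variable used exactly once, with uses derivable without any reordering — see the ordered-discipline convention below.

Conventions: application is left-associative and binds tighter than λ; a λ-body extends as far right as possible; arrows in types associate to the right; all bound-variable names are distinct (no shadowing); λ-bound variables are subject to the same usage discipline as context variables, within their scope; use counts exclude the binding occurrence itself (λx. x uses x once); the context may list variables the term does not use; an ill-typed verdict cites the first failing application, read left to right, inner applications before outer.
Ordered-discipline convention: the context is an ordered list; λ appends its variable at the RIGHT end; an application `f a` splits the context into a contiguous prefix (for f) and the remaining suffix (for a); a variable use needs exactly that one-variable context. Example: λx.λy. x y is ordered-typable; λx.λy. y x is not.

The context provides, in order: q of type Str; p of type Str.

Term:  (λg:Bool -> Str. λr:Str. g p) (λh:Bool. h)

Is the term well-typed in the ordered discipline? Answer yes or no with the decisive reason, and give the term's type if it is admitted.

no — the type mismatch rejects it
usage: q: 0; p: 1; g (λ-bound): 1; r (λ-bound): 0; h (λ-bound): 1
use order (left to right): g, p, h
typing: ill-typed: argument of type Str where Bool is required
all disciplines: ordered ✗ · linear ✗ · affine ✗ · relevant ✗ · unrestricted ✗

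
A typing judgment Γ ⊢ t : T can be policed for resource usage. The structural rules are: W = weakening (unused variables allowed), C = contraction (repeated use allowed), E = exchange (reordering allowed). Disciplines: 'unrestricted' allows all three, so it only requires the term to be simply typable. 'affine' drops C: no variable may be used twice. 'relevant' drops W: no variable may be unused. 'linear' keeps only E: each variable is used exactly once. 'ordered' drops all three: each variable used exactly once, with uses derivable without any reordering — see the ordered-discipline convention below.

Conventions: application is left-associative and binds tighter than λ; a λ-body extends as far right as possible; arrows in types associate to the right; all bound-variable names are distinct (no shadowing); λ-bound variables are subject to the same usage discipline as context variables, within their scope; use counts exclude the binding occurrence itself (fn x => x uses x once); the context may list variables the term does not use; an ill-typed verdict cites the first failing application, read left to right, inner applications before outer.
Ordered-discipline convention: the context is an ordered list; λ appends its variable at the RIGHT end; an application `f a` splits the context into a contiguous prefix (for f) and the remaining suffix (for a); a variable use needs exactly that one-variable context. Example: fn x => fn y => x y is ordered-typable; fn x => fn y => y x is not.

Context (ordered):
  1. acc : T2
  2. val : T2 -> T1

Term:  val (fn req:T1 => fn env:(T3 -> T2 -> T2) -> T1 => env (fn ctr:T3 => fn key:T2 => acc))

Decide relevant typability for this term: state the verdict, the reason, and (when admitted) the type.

no — not simply typable
usage: acc: 1×; val: 1×; req [bound]: 0×; env [bound]: 1×; ctr [bound]: 0×; key [bound]: 0×
order of uses: val, env, acc
typing: ill-typed: an argument T1 -> ((T3 -> T2 -> T2) -> T1) -> T1 mismatches the expected T2
across the five disciplines: ordered ✗ · linear ✗ · affine ✗ · relevant ✗ · unrestricted ✗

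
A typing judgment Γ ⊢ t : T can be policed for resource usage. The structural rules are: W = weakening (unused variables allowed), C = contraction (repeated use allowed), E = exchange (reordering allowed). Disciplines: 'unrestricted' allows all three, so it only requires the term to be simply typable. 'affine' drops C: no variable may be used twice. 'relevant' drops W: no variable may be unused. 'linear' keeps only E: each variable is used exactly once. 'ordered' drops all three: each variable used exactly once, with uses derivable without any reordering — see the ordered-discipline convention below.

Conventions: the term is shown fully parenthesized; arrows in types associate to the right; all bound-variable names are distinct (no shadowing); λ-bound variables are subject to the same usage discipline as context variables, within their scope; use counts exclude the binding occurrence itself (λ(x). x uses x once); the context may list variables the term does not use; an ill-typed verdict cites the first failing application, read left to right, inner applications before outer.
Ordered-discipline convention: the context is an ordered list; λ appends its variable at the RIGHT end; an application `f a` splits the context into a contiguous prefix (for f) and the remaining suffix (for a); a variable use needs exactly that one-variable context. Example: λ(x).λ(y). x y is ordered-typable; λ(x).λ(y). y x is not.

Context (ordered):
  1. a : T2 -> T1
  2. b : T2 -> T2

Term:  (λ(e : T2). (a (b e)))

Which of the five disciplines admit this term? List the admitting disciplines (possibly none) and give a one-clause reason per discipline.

accepted by: ordered, linear, affine, relevant, unrestricted
usage: a=1; b=1; e [bound]=1
order of uses: a, b, e
typing: well-typed at T2 -> T1
ordered: ✓ — a, b, e: once each, no exchange needed
linear: ✓ — single use per variable (a, b, e)
affine: ✓ — none of a, b, e used more than once
relevant: ✓ — at least one use each (a, b, e)
unrestricted: ✓ — type-checks (T2 -> T1) and nothing is barred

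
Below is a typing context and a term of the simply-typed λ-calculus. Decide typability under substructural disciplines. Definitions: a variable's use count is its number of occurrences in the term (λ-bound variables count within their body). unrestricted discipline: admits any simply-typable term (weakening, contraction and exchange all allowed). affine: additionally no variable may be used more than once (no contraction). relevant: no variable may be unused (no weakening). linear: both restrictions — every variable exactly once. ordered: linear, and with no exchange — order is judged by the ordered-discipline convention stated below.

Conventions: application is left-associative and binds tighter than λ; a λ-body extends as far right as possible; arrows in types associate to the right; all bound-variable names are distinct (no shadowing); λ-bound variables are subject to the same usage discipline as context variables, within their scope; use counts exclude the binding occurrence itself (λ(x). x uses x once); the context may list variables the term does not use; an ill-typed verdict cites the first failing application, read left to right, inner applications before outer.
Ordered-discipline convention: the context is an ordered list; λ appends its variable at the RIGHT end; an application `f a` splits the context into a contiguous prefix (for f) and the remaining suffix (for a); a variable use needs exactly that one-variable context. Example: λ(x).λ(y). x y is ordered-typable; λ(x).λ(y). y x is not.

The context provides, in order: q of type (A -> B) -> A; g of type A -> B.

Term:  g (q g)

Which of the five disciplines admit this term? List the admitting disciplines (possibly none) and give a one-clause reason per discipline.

admitted by: relevant, unrestricted
use counts: q ×1; g ×2
uses in reading order: g, q, g
typing: well-typed — term : B
ordered: ✗ — repeated use of g ×2
linear: ✗ — repeated use of g ×2
affine: ✗ — repeated use of g ×2
relevant: ✓ — at least one use each (q, g)
unrestricted: ✓ — typability at B is all that's needed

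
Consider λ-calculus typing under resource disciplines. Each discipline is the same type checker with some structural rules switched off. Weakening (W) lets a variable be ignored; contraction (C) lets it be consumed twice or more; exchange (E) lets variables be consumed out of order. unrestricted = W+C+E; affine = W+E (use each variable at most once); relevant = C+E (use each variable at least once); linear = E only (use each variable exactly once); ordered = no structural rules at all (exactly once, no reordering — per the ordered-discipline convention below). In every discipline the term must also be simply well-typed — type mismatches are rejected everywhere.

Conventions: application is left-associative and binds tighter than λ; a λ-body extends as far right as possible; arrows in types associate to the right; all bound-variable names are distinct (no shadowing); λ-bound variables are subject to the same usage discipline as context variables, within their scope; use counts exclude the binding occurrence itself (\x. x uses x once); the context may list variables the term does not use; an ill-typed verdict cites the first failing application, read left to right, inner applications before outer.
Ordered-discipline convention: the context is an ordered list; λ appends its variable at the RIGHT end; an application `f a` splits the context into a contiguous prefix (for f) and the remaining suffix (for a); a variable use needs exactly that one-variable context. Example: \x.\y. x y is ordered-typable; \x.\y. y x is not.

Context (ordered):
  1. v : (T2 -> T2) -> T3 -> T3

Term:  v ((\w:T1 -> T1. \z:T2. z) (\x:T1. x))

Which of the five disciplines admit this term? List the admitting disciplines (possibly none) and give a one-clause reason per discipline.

admitted in: affine, unrestricted
usage: v=1, w [bound]=0, z [bound]=1, x [bound]=1
use order (left to right): v, z, x
typing: well-typed at T3 -> T3
ordered: ✗ — needs weakening: w unused
linear: ✗ — needs weakening: w unused
affine: ✓ — at most one use each (v, w, z, x)
relevant: ✗ — needs weakening: w unused
unrestricted: ✓ — type-checks (T3 -> T3) and nothing is barred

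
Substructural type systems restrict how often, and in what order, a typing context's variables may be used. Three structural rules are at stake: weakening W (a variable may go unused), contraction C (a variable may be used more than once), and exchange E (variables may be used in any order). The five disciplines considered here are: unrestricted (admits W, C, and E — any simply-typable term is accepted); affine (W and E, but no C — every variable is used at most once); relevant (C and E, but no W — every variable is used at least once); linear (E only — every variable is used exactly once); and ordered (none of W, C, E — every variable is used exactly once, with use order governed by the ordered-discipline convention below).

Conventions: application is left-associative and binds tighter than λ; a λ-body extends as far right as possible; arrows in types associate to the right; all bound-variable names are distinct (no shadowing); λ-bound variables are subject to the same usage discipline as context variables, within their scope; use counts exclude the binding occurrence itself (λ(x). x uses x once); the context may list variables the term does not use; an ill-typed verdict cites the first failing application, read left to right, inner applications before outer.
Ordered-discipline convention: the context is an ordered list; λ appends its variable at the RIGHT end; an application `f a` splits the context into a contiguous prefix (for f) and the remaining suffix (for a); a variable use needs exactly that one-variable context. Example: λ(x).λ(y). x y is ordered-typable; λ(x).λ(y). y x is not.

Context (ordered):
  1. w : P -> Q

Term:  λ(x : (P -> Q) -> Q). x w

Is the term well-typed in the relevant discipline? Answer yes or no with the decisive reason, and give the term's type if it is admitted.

yes — every one of w, x appears; term : ((P -> Q) -> Q) -> Q
counts: w=1; x [bound]=1
use order (left to right): x, w
typing: ✓ — ((P -> Q) -> Q) -> Q
summary: ordered ✗, linear ✓, affine ✓, relevant ✓, unrestricted ✓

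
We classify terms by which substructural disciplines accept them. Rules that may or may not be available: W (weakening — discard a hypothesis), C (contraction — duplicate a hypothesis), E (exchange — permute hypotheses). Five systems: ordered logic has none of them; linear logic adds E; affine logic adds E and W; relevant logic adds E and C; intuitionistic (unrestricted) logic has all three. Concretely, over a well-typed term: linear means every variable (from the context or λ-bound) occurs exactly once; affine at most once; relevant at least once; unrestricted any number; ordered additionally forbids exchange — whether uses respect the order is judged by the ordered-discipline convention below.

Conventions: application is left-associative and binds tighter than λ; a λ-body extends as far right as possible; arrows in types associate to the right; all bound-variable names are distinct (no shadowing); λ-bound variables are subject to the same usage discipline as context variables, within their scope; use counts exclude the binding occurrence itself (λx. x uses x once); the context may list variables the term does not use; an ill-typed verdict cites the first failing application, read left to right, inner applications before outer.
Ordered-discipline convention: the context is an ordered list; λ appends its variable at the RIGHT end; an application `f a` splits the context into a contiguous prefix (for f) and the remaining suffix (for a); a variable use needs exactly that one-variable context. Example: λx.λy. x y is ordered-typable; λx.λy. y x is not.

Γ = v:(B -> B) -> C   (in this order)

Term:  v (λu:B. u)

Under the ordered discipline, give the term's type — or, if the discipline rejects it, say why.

term : C
variable uses: v=1; u [bound]=1
uses in reading order: v, u
typing: well-typed at C
across the five disciplines: ordered ✓; linear ✓; affine ✓; relevant ✓; unrestricted ✓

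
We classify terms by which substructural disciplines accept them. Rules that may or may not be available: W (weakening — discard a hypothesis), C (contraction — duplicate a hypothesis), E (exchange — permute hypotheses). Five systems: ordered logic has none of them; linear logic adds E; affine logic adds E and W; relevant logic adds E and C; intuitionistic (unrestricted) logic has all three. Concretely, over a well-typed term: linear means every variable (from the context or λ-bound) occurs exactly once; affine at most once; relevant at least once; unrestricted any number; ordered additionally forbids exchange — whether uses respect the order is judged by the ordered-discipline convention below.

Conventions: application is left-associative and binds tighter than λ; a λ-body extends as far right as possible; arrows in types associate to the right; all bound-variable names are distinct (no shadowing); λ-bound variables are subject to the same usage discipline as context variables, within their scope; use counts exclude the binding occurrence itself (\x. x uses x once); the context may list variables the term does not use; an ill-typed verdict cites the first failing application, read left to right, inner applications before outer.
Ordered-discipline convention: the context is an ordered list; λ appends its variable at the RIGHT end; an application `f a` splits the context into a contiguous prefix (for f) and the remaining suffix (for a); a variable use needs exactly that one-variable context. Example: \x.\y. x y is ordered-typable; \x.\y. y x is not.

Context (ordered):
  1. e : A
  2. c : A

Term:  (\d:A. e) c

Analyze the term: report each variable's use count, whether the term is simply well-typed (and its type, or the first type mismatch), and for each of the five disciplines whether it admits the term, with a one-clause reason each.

use counts: e ×1; c ×1; d (bound) ×0
order of uses: e, c
typing: ✓ — A
ordered ✗ (unused: d — weakening required)
linear ✗ (unused: d — weakening required)
affine ✓ (at most one use each (e, c, d))
relevant ✗ (unused: d — weakening required)
unrestricted ✓ (type-checks (A) and nothing is barred)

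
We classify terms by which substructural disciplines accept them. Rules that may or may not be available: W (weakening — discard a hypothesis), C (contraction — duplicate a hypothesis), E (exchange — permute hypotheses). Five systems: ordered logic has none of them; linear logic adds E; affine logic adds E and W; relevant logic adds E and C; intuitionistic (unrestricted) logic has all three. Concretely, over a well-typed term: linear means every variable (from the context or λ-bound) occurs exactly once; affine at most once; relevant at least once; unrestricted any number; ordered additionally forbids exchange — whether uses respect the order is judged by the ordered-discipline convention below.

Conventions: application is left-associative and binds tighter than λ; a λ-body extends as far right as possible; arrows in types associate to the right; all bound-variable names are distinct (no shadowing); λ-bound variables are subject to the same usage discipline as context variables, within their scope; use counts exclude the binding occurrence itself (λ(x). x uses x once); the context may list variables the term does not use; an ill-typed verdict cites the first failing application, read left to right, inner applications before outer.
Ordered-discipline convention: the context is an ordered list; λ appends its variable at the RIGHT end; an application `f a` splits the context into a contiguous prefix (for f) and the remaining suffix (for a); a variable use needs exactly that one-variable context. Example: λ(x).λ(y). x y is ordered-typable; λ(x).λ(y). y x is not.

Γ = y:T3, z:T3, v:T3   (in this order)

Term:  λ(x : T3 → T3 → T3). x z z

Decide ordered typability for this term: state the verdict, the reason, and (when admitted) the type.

no — uses contraction: z ×2; unused: y, v — weakening required
variable uses: y ×0, z ×2, v ×0, x (λ-bound) ×1
uses in reading order: x, z, z
typing: ✓ — (T3 → T3 → T3) → T3
all disciplines: ordered ✗; linear ✗; affine ✗; relevant ✗; unrestricted ✓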